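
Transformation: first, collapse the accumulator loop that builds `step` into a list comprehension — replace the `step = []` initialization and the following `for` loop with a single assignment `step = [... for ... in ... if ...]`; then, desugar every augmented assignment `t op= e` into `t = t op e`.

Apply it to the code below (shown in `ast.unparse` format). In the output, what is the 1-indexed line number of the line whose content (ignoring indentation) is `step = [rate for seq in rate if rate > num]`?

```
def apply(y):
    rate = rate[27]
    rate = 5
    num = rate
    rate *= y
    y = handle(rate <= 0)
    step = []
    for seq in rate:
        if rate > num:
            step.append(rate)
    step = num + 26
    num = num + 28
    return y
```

7

Transformed code:
def apply(y):
    rate = rate[27]
    rate = 5
    num = rate
    rate = rate * y
    y = handle(rate <= 0)
    step = [rate for seq in rate if rate > num]
    step = num + 26
    num = num + 28
    return y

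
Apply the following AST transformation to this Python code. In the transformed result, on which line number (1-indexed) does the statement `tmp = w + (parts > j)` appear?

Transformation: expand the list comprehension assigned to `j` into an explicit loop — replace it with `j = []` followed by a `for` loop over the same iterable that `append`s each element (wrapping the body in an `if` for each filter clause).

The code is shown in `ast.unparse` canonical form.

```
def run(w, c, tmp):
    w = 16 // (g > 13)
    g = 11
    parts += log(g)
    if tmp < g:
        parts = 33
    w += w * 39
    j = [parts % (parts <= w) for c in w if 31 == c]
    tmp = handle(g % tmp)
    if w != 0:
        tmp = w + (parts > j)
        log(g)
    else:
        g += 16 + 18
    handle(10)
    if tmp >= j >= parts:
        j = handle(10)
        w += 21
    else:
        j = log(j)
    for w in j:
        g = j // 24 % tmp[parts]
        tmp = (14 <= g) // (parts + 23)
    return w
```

14

Transformed code:
def run(w, c, tmp):
    w = 16 // (g > 13)
    g = 11
    parts += log(g)
    if tmp < g:
        parts = 33
    w += w * 39
    j = []
    for c in w:
        if 31 == c:
            j.append(parts % (parts <= w))
    tmp = handle(g % tmp)
    if w != 0:
        tmp = w + (parts > j)
        log(g)
    else:
        g += 16 + 18
    handle(10)
    if tmp >= j >= parts:
        j = handle(10)
        w += 21
    else:
        j = log(j)
    for w in j:
        g = j // 24 % tmp[parts]
        tmp = (14 <= g) // (parts + 23)
    return w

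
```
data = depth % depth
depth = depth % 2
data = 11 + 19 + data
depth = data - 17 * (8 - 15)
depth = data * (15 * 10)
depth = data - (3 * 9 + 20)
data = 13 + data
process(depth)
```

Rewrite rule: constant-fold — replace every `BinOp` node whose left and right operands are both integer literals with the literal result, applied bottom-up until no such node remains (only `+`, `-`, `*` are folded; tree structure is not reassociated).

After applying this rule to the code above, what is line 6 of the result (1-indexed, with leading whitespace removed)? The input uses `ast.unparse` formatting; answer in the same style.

Transformed code:
data = depth % depth
depth = depth % 2
data = 30 + data
depth = data - -119
depth = data * 150
depth = data - 47
data = 13 + data
process(depth)

depth = data - 47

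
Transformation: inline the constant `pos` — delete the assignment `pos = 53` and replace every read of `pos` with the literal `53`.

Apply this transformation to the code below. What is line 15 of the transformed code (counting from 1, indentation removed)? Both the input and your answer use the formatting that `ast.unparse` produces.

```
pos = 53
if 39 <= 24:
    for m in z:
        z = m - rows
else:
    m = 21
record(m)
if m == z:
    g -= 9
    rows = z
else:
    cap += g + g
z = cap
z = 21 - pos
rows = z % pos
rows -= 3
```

Transformed code:
if 39 <= 24:
    for m in z:
        z = m - rows
else:
    m = 21
record(m)
if m == z:
    g -= 9
    rows = z
else:
    cap += g + g
z = cap
z = 21 - 53
rows = z % 53
rows -= 3

rows -= 3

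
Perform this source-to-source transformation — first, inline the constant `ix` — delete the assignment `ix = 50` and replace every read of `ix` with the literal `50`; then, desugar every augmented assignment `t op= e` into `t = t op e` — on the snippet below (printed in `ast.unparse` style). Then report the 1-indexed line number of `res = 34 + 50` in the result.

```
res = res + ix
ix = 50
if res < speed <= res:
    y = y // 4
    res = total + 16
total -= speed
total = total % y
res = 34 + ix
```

7

Transformed code:
res = res + 50
if res < speed <= res:
    y = y // 4
    res = total + 16
total = total - speed
total = total % y
res = 34 + 50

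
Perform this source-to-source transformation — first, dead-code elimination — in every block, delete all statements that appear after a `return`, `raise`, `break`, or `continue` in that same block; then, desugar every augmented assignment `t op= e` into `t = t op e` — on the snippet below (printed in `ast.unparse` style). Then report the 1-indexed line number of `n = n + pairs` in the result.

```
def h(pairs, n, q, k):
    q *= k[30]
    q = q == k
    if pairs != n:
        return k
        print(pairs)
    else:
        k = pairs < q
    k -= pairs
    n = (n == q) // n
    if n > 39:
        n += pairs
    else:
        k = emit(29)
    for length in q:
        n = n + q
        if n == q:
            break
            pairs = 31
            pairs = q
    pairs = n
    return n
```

Transformed code:
def h(pairs, n, q, k):
    q = q * k[30]
    q = q == k
    if pairs != n:
        return k
    else:
        k = pairs < q
    k = k - pairs
    n = (n == q) // n
    if n > 39:
        n = n + pairs
    else:
        k = emit(29)
    for length in q:
        n = n + q
        if n == q:
            break
    pairs = n
    return n

11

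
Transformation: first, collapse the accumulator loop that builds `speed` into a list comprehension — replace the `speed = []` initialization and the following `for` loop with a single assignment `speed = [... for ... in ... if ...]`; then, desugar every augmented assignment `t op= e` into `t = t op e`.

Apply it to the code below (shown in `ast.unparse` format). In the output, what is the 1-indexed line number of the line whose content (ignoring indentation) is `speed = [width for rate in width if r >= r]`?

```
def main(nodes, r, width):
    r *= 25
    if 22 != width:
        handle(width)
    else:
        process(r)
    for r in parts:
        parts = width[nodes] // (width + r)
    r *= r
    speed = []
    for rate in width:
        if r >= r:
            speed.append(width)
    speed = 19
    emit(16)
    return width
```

10

Transformed code:
def main(nodes, r, width):
    r = r * 25
    if 22 != width:
        handle(width)
    else:
        process(r)
    for r in parts:
        parts = width[nodes] // (width + r)
    r = r * r
    speed = [width for rate in width if r >= r]
    speed = 19
    emit(16)
    return width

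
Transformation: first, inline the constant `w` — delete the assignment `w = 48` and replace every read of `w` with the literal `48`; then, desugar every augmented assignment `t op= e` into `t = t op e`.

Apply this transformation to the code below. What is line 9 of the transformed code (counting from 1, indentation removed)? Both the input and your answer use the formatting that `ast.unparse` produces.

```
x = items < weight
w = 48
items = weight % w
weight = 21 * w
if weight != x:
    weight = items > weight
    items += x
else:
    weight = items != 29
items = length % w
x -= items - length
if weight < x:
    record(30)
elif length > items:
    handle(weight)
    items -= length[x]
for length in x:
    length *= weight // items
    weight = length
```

Transformed code:
x = items < weight
items = weight % 48
weight = 21 * 48
if weight != x:
    weight = items > weight
    items = items + x
else:
    weight = items != 29
items = length % 48
x = x - (items - length)
if weight < x:
    record(30)
elif length > items:
    handle(weight)
    items = items - length[x]
for length in x:
    length = length * (weight // items)
    weight = length

items = length % 48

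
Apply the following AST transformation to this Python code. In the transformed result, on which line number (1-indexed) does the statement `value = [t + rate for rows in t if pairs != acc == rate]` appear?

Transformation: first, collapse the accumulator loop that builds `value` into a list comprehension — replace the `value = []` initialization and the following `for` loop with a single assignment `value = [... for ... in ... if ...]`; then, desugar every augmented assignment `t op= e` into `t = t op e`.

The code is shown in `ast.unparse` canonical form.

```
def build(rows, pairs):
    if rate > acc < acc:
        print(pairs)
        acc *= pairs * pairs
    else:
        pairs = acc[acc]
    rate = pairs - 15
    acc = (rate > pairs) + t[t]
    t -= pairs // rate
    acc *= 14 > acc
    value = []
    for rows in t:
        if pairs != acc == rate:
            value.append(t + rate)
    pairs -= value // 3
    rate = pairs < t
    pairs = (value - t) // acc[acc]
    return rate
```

11

Transformed code:
def build(rows, pairs):
    if rate > acc < acc:
        print(pairs)
        acc = acc * (pairs * pairs)
    else:
        pairs = acc[acc]
    rate = pairs - 15
    acc = (rate > pairs) + t[t]
    t = t - pairs // rate
    acc = acc * (14 > acc)
    value = [t + rate for rows in t if pairs != acc == rate]
    pairs = pairs - value // 3
    rate = pairs < t
    pairs = (value - t) // acc[acc]
    return rate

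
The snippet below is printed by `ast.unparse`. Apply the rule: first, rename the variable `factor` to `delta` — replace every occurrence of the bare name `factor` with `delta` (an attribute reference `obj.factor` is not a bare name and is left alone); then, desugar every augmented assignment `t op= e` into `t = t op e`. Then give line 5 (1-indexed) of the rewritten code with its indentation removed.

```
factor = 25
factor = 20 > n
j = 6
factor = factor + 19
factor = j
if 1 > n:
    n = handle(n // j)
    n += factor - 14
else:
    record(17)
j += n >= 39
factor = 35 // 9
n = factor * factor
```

Transformed code:
delta = 25
delta = 20 > n
j = 6
delta = delta + 19
delta = j
if 1 > n:
    n = handle(n // j)
    n = n + (delta - 14)
else:
    record(17)
j = j + (n >= 39)
delta = 35 // 9
n = delta * delta

delta = j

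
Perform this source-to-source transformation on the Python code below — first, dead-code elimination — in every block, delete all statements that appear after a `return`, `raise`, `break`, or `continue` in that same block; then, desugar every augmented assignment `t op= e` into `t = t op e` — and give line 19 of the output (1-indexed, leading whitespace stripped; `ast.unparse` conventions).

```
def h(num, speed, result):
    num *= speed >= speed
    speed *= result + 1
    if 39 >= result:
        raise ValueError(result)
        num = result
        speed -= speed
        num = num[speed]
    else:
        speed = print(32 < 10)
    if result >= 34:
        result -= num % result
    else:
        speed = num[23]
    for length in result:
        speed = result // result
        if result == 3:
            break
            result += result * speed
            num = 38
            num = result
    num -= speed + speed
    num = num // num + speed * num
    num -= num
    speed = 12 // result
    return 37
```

speed = 12 // result

Transformed code:
def h(num, speed, result):
    num = num * (speed >= speed)
    speed = speed * (result + 1)
    if 39 >= result:
        raise ValueError(result)
    else:
        speed = print(32 < 10)
    if result >= 34:
        result = result - num % result
    else:
        speed = num[23]
    for length in result:
        speed = result // result
        if result == 3:
            break
    num = num - (speed + speed)
    num = num // num + speed * num
    num = num - num
    speed = 12 // result
    return 37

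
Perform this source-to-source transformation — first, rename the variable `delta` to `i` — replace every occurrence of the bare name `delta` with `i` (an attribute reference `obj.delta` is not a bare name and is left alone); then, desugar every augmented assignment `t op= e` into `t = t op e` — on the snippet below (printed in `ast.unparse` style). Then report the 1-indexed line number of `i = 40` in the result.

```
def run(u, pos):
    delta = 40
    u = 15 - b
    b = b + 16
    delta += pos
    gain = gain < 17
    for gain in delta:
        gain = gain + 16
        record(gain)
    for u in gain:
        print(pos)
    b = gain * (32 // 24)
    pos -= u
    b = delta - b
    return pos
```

2

Transformed code:
def run(u, pos):
    i = 40
    u = 15 - b
    b = b + 16
    i = i + pos
    gain = gain < 17
    for gain in i:
        gain = gain + 16
        record(gain)
    for u in gain:
        print(pos)
    b = gain * (32 // 24)
    pos = pos - u
    b = i - b
    return pos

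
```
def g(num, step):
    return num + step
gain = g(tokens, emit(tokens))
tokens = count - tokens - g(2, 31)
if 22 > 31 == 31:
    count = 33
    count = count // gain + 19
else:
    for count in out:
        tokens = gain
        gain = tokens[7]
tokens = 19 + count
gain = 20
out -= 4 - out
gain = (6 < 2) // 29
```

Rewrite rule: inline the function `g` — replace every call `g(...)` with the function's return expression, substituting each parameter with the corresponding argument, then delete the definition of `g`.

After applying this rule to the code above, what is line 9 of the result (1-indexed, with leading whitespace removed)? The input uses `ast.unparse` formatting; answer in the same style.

Transformed code:
gain = tokens + emit(tokens)
tokens = count - tokens - (2 + 31)
if 22 > 31 == 31:
    count = 33
    count = count // gain + 19
else:
    for count in out:
        tokens = gain
        gain = tokens[7]
tokens = 19 + count
gain = 20
out -= 4 - out
gain = (6 < 2) // 29

gain = tokens[7]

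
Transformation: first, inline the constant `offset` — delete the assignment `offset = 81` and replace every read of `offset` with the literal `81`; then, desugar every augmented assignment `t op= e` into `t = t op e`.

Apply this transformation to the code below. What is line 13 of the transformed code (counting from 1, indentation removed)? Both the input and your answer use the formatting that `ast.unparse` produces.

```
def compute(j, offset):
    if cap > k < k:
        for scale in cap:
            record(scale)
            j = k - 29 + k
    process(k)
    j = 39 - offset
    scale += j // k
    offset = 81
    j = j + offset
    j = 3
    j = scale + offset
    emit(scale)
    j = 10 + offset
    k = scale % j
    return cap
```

j = 10 + 81

Transformed code:
def compute(j, offset):
    if cap > k < k:
        for scale in cap:
            record(scale)
            j = k - 29 + k
    process(k)
    j = 39 - 81
    scale = scale + j // k
    j = j + 81
    j = 3
    j = scale + 81
    emit(scale)
    j = 10 + 81
    k = scale % j
    return cap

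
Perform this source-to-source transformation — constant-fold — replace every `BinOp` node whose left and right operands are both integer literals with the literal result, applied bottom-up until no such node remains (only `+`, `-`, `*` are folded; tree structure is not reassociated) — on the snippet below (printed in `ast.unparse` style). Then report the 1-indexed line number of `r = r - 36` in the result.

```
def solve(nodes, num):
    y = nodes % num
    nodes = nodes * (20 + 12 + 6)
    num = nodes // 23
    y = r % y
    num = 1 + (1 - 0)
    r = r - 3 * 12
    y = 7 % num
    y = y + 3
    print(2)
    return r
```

Transformed code:
def solve(nodes, num):
    y = nodes % num
    nodes = nodes * 38
    num = nodes // 23
    y = r % y
    num = 2
    r = r - 36
    y = 7 % num
    y = y + 3
    print(2)
    return r

7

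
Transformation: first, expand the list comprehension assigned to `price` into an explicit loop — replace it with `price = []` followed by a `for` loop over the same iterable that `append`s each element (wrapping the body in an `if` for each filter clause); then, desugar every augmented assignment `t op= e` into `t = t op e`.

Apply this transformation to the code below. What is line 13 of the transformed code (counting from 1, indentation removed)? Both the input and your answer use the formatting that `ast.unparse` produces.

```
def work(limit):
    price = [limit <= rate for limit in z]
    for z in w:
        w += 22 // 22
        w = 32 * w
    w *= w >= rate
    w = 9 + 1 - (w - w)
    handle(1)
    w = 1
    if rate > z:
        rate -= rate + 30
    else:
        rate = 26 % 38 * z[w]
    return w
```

rate = rate - (rate + 30)

Transformed code:
def work(limit):
    price = []
    for limit in z:
        price.append(limit <= rate)
    for z in w:
        w = w + 22 // 22
        w = 32 * w
    w = w * (w >= rate)
    w = 9 + 1 - (w - w)
    handle(1)
    w = 1
    if rate > z:
        rate = rate - (rate + 30)
    else:
        rate = 26 % 38 * z[w]
    return w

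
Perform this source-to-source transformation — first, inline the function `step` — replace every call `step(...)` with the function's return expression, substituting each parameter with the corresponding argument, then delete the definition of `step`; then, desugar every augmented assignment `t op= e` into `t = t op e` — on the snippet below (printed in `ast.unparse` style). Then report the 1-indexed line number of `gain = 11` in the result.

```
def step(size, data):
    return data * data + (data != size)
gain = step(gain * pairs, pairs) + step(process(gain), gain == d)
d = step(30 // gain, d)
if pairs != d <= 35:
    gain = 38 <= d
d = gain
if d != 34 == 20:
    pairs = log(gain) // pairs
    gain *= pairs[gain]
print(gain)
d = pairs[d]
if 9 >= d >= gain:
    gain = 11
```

12

Transformed code:
gain = pairs * pairs + (pairs != gain * pairs) + ((gain == d) * (gain == d) + ((gain == d) != process(gain)))
d = d * d + (d != 30 // gain)
if pairs != d <= 35:
    gain = 38 <= d
d = gain
if d != 34 == 20:
    pairs = log(gain) // pairs
    gain = gain * pairs[gain]
print(gain)
d = pairs[d]
if 9 >= d >= gain:
    gain = 11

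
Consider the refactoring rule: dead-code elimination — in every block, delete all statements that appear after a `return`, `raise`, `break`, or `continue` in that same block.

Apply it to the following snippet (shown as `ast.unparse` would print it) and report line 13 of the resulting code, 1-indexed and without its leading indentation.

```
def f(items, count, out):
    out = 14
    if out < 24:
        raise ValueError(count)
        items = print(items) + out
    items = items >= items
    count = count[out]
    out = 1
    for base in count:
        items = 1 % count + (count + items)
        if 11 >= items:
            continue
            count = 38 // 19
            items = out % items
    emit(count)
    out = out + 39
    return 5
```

Transformed code:
def f(items, count, out):
    out = 14
    if out < 24:
        raise ValueError(count)
    items = items >= items
    count = count[out]
    out = 1
    for base in count:
        items = 1 % count + (count + items)
        if 11 >= items:
            continue
    emit(count)
    out = out + 39
    return 5

out = out + 39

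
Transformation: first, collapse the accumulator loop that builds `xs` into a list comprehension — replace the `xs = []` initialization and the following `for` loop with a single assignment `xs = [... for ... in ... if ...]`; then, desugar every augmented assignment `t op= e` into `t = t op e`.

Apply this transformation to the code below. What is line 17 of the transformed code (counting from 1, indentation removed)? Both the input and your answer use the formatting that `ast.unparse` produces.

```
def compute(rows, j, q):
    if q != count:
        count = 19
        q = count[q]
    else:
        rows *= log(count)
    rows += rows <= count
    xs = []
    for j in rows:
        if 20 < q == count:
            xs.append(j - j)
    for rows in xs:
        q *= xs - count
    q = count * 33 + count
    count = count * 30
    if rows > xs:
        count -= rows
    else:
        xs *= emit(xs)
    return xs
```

Transformed code:
def compute(rows, j, q):
    if q != count:
        count = 19
        q = count[q]
    else:
        rows = rows * log(count)
    rows = rows + (rows <= count)
    xs = [j - j for j in rows if 20 < q == count]
    for rows in xs:
        q = q * (xs - count)
    q = count * 33 + count
    count = count * 30
    if rows > xs:
        count = count - rows
    else:
        xs = xs * emit(xs)
    return xs

return xs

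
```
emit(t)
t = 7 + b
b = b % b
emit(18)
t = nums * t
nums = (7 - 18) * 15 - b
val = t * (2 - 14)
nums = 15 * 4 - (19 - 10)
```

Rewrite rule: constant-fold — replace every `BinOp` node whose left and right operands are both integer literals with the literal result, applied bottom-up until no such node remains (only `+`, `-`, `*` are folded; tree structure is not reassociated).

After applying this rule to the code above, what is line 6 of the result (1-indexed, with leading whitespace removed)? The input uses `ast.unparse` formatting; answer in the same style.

nums = -165 - b

Transformed code:
emit(t)
t = 7 + b
b = b % b
emit(18)
t = nums * t
nums = -165 - b
val = t * -12
nums = 51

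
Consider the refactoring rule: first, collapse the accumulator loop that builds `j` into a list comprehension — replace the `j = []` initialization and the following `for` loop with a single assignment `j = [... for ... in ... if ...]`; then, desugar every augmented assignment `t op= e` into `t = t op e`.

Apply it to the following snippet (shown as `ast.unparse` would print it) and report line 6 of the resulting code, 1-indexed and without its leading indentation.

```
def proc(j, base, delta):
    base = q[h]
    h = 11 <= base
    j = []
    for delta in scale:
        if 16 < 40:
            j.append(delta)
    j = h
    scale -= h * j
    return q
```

scale = scale - h * j

Transformed code:
def proc(j, base, delta):
    base = q[h]
    h = 11 <= base
    j = [delta for delta in scale if 16 < 40]
    j = h
    scale = scale - h * j
    return q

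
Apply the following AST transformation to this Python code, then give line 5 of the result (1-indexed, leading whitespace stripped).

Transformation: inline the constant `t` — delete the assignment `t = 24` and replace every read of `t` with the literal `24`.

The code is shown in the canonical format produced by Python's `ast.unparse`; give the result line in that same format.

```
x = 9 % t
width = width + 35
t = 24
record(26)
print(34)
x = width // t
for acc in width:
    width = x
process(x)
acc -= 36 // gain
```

x = width // 24

Transformed code:
x = 9 % 24
width = width + 35
record(26)
print(34)
x = width // 24
for acc in width:
    width = x
process(x)
acc -= 36 // gain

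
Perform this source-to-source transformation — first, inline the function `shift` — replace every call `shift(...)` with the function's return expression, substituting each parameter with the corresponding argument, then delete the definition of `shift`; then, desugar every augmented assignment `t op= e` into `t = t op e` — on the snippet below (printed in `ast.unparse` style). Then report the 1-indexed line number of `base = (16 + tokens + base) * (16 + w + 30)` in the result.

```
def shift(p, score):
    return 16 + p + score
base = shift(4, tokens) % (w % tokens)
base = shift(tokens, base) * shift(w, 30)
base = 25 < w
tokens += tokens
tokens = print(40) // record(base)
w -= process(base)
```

Transformed code:
base = (16 + 4 + tokens) % (w % tokens)
base = (16 + tokens + base) * (16 + w + 30)
base = 25 < w
tokens = tokens + tokens
tokens = print(40) // record(base)
w = w - process(base)

2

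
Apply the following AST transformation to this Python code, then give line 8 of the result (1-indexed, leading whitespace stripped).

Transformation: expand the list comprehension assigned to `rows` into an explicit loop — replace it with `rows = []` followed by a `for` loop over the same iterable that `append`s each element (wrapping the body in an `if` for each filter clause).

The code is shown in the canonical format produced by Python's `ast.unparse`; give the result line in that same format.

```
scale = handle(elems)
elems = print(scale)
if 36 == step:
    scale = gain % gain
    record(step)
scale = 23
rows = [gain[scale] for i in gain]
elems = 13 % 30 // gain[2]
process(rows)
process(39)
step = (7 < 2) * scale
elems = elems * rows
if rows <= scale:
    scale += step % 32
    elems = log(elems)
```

Transformed code:
scale = handle(elems)
elems = print(scale)
if 36 == step:
    scale = gain % gain
    record(step)
scale = 23
rows = []
for i in gain:
    rows.append(gain[scale])
elems = 13 % 30 // gain[2]
process(rows)
process(39)
step = (7 < 2) * scale
elems = elems * rows
if rows <= scale:
    scale += step % 32
    elems = log(elems)

for i in gain:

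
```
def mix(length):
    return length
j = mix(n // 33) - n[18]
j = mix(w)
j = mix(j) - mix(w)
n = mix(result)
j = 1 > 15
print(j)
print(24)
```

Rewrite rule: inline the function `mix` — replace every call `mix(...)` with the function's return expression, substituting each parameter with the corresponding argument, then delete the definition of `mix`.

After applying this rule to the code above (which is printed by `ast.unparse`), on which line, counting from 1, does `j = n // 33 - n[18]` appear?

1

Transformed code:
j = n // 33 - n[18]
j = w
j = j - w
n = result
j = 1 > 15
print(j)
print(24)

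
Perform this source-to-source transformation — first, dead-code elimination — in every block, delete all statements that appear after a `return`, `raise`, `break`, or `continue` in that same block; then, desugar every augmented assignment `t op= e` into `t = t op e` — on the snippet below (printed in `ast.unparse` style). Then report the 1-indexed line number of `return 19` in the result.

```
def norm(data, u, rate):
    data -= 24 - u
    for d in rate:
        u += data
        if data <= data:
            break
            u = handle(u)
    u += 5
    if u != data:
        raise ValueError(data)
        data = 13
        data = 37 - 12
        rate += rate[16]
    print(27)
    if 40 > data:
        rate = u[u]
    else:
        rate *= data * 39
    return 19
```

Transformed code:
def norm(data, u, rate):
    data = data - (24 - u)
    for d in rate:
        u = u + data
        if data <= data:
            break
    u = u + 5
    if u != data:
        raise ValueError(data)
    print(27)
    if 40 > data:
        rate = u[u]
    else:
        rate = rate * (data * 39)
    return 19

15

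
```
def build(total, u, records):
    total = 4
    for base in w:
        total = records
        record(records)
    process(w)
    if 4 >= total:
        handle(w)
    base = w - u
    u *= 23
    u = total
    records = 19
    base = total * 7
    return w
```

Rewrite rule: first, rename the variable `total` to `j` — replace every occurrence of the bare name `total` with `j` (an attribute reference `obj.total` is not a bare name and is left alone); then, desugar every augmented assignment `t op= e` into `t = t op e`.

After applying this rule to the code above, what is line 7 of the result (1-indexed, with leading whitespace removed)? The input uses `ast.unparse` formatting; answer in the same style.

if 4 >= j:

Transformed code:
def build(j, u, records):
    j = 4
    for base in w:
        j = records
        record(records)
    process(w)
    if 4 >= j:
        handle(w)
    base = w - u
    u = u * 23
    u = j
    records = 19
    base = j * 7
    return w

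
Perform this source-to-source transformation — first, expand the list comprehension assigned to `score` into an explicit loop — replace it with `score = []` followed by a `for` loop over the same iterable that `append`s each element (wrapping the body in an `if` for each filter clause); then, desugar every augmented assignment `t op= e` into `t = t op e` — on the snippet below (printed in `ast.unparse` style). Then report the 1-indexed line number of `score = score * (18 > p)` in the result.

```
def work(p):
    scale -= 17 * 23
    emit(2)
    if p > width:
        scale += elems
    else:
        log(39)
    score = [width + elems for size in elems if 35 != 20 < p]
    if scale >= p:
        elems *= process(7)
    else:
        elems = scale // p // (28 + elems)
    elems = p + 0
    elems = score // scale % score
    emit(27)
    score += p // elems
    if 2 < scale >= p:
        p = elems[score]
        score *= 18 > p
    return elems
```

Transformed code:
def work(p):
    scale = scale - 17 * 23
    emit(2)
    if p > width:
        scale = scale + elems
    else:
        log(39)
    score = []
    for size in elems:
        if 35 != 20 < p:
            score.append(width + elems)
    if scale >= p:
        elems = elems * process(7)
    else:
        elems = scale // p // (28 + elems)
    elems = p + 0
    elems = score // scale % score
    emit(27)
    score = score + p // elems
    if 2 < scale >= p:
        p = elems[score]
        score = score * (18 > p)
    return elems

22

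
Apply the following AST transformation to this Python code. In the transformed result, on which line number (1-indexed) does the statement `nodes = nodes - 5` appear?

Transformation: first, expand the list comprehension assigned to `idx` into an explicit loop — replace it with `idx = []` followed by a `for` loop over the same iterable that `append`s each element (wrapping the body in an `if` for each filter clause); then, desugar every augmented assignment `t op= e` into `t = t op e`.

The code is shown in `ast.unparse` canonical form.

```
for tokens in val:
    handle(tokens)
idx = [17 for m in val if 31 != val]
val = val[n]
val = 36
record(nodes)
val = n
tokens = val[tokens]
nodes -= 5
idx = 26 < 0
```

12

Transformed code:
for tokens in val:
    handle(tokens)
idx = []
for m in val:
    if 31 != val:
        idx.append(17)
val = val[n]
val = 36
record(nodes)
val = n
tokens = val[tokens]
nodes = nodes - 5
idx = 26 < 0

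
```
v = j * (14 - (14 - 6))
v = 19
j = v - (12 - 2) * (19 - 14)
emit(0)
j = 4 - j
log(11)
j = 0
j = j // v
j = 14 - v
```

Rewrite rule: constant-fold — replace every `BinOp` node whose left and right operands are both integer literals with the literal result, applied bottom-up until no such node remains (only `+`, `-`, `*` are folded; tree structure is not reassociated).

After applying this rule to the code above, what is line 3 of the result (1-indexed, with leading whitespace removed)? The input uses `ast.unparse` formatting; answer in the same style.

j = v - 50

Transformed code:
v = j * 6
v = 19
j = v - 50
emit(0)
j = 4 - j
log(11)
j = 0
j = j // v
j = 14 - v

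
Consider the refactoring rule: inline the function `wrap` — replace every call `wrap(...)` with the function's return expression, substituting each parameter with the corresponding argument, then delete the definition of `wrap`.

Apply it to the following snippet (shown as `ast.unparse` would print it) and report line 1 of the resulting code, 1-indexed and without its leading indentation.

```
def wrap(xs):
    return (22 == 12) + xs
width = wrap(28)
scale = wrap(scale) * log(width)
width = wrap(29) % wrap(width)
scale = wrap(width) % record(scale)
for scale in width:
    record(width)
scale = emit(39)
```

Transformed code:
width = (22 == 12) + 28
scale = ((22 == 12) + scale) * log(width)
width = ((22 == 12) + 29) % ((22 == 12) + width)
scale = ((22 == 12) + width) % record(scale)
for scale in width:
    record(width)
scale = emit(39)

width = (22 == 12) + 28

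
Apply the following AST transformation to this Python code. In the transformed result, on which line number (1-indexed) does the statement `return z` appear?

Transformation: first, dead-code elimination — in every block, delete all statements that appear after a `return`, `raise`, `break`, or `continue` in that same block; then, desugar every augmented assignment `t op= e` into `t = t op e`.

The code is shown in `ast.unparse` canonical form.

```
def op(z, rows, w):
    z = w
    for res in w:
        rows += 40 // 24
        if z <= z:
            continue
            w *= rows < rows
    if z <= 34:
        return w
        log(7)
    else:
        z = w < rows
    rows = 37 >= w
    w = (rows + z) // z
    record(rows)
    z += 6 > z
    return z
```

15

Transformed code:
def op(z, rows, w):
    z = w
    for res in w:
        rows = rows + 40 // 24
        if z <= z:
            continue
    if z <= 34:
        return w
    else:
        z = w < rows
    rows = 37 >= w
    w = (rows + z) // z
    record(rows)
    z = z + (6 > z)
    return z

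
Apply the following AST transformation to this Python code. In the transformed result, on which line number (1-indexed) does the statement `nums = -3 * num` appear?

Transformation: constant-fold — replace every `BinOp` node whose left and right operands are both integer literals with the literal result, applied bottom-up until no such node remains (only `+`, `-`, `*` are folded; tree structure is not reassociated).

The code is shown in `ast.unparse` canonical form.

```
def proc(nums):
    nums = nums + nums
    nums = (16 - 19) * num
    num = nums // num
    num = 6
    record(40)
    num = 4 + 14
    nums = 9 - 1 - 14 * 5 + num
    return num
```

Transformed code:
def proc(nums):
    nums = nums + nums
    nums = -3 * num
    num = nums // num
    num = 6
    record(40)
    num = 18
    nums = -62 + num
    return num

3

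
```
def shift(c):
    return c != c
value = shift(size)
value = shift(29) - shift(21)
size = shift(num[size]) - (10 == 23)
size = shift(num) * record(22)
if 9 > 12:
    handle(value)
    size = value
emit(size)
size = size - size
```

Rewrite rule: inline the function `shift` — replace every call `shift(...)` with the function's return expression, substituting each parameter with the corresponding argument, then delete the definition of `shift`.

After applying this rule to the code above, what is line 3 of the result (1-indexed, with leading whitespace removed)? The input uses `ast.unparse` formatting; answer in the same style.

Transformed code:
value = size != size
value = (29 != 29) - (21 != 21)
size = (num[size] != num[size]) - (10 == 23)
size = (num != num) * record(22)
if 9 > 12:
    handle(value)
    size = value
emit(size)
size = size - size

size = (num[size] != num[size]) - (10 == 23)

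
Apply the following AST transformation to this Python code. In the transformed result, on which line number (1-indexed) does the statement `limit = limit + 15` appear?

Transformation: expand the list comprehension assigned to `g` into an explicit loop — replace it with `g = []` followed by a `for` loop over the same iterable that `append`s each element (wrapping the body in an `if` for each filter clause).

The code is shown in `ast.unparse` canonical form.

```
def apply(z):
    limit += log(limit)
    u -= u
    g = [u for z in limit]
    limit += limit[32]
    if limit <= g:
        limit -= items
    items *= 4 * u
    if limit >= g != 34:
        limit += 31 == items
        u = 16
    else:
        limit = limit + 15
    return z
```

15

Transformed code:
def apply(z):
    limit += log(limit)
    u -= u
    g = []
    for z in limit:
        g.append(u)
    limit += limit[32]
    if limit <= g:
        limit -= items
    items *= 4 * u
    if limit >= g != 34:
        limit += 31 == items
        u = 16
    else:
        limit = limit + 15
    return z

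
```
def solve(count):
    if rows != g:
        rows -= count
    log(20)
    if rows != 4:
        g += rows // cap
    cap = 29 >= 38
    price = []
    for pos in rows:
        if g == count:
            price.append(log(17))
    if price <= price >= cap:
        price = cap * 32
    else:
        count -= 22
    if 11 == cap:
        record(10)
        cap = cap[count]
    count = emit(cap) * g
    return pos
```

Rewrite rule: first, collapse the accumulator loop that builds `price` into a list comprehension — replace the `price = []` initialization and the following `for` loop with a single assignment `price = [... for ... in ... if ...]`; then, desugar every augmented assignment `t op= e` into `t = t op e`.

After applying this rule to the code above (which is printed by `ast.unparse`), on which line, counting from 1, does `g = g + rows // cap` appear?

6

Transformed code:
def solve(count):
    if rows != g:
        rows = rows - count
    log(20)
    if rows != 4:
        g = g + rows // cap
    cap = 29 >= 38
    price = [log(17) for pos in rows if g == count]
    if price <= price >= cap:
        price = cap * 32
    else:
        count = count - 22
    if 11 == cap:
        record(10)
        cap = cap[count]
    count = emit(cap) * g
    return pos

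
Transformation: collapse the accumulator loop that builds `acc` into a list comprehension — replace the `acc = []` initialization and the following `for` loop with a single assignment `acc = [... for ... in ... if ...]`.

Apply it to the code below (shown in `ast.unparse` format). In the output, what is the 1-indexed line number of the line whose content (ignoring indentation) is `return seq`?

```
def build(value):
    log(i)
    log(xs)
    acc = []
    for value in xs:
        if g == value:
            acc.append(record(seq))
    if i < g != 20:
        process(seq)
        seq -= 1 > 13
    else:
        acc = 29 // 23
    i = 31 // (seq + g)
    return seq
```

11

Transformed code:
def build(value):
    log(i)
    log(xs)
    acc = [record(seq) for value in xs if g == value]
    if i < g != 20:
        process(seq)
        seq -= 1 > 13
    else:
        acc = 29 // 23
    i = 31 // (seq + g)
    return seq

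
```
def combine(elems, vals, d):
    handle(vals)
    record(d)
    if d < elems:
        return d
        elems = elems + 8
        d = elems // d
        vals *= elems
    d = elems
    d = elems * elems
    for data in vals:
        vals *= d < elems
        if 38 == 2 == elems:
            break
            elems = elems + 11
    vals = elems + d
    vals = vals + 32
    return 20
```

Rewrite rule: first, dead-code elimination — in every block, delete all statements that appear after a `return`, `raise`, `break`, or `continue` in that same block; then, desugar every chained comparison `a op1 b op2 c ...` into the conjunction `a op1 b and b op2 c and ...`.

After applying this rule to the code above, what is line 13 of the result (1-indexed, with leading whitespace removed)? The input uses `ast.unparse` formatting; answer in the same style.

Transformed code:
def combine(elems, vals, d):
    handle(vals)
    record(d)
    if d < elems:
        return d
    d = elems
    d = elems * elems
    for data in vals:
        vals *= d < elems
        if 38 == 2 and 2 == elems:
            break
    vals = elems + d
    vals = vals + 32
    return 20

vals = vals + 32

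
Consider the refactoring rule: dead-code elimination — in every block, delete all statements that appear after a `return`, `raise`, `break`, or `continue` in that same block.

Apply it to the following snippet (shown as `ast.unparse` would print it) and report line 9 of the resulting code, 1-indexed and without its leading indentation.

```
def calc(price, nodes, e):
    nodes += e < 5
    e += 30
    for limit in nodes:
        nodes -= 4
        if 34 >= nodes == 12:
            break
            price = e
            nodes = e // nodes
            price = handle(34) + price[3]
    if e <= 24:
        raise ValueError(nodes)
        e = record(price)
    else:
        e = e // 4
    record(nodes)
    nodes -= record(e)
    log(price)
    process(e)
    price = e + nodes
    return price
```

raise ValueError(nodes)

Transformed code:
def calc(price, nodes, e):
    nodes += e < 5
    e += 30
    for limit in nodes:
        nodes -= 4
        if 34 >= nodes == 12:
            break
    if e <= 24:
        raise ValueError(nodes)
    else:
        e = e // 4
    record(nodes)
    nodes -= record(e)
    log(price)
    process(e)
    price = e + nodes
    return price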